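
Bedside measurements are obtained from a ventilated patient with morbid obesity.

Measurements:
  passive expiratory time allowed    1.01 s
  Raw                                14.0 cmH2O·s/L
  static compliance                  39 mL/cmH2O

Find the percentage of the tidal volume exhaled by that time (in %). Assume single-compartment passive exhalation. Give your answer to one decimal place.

84.3

τ = R × C = 14.0 × 39 mL/cmH2O = 14.0 × 0.039 L/cmH2O = 0.546 s.
Passive exhalation: V(t)/V₀ = e^(−t/τ) = e^(−1.01/0.546) = 0.1573.
Fraction exhaled = 1 − 0.1573 = 0.8427 → 84.27%.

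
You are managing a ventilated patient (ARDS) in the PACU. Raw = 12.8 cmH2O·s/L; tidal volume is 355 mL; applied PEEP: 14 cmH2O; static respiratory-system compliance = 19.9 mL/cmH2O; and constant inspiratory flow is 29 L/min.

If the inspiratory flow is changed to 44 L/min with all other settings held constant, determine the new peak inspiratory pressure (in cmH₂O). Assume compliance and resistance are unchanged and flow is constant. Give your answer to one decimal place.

Flow: 29 L/min ÷ 60 = 0.4833 L/s.
New flow: 44 L/min ÷ 60 = 0.7333 L/s.
PIP = Vt/C + R·V̇ + PEEP (constant-flow equation of motion).
Only the resistive term changes: ΔPIP = R × ΔV̇ = 12.8 × (0.7333 − 0.4833) = 12.8 × 0.25 = 3.2 cmH2O.
Original PIP = 355/19.9 + 12.8×0.4833 + 14 = 38.025 cmH2O; new PIP = 38.025 + (3.2) = 41.225 cmH2O.

41.2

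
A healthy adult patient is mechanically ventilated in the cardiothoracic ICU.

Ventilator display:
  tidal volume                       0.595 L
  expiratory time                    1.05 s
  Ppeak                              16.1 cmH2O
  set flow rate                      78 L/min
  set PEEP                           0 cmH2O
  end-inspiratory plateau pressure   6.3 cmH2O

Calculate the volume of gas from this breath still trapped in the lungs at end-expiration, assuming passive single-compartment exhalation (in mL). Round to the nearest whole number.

136

Flow: 78 L/min ÷ 60 = 1.3 L/s.
R = (PIP − Pplat)/V̇ = (16.1 − 6.3) / 1.3 = 9.8/1.3 = 7.538 cmH2O·s/L.
C = Vt/(Pplat − PEEP) = 595.0 / (6.3 − 0) = 595.0/6.3 = 94.444 mL/cmH2O.
τ = R × C = 7.538 × 0.09444 L/cmH2O = 0.7119 s.
Fraction remaining = e^(−Te/τ) = e^(−1.05/0.7119) = 0.2288.
Trapped volume = 595.0 × 0.2288 = 136.14 mL.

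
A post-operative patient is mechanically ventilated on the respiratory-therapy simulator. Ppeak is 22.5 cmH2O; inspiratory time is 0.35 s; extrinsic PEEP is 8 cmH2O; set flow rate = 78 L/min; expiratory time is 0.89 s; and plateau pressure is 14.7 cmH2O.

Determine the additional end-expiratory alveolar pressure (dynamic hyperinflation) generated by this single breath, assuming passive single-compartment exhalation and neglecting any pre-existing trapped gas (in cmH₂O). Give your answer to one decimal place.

Flow: 78 L/min ÷ 60 = 1.3 L/s.
Vt = flow × Ti = 1.3 L/s × 0.35 s × 1000 mL/L = 455.0 mL.
R = (PIP − Pplat)/V̇ = (22.5 − 14.7) / 1.3 = 7.8/1.3 = 6.0 cmH2O·s/L.
C = Vt/(Pplat − PEEP) = 455.0 / (14.7 − 8) = 455.0/6.7 = 67.91 mL/cmH2O.
τ = R × C = 6.0 × 0.06791 L/cmH2O = 0.4075 s.
Fraction remaining = e^(−Te/τ) = e^(−0.89/0.4075) = 0.1126; trapped volume = 455.0 × 0.1126 = 51.233 mL.
Additional alveolar pressure from trapping ≈ V_trapped / C = 51.233 / 67.91 = 0.7544 cmH2O.

0.8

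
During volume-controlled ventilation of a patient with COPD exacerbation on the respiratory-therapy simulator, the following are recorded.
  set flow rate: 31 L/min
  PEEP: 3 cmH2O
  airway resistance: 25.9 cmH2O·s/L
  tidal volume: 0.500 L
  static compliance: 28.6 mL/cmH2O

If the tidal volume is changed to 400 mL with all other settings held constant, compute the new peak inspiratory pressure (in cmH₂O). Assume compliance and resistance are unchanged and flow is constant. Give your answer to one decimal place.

Flow: 31 L/min ÷ 60 = 0.5167 L/s.
PIP = Vt/C + R·V̇ + PEEP (constant-flow equation of motion).
Only the elastic term changes: ΔPIP = ΔVt / C = (400 − 500) / 28.6 = -3.497 cmH2O.
Original PIP = 500/28.6 + 25.9×0.5167 + 3 = 33.865 cmH2O; new PIP = 33.865 + (-3.497) = 30.368 cmH2O.

30.4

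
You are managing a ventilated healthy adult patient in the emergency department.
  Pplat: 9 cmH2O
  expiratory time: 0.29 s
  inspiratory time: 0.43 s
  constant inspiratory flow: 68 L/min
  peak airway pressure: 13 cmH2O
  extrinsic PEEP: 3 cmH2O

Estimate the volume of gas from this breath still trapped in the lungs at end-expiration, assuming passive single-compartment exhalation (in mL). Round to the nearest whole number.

Flow: 68 L/min ÷ 60 = 1.1333 L/s.
Vt = flow × Ti = 1.1333 L/s × 0.43 s × 1000 mL/L = 487.32 mL.
R = (PIP − Pplat)/V̇ = (13 − 9) / 1.1333 = 4.0/1.1333 = 3.53 cmH2O·s/L.
C = Vt/(Pplat − PEEP) = 487.32 / (9 − 3) = 487.32/6.0 = 81.22 mL/cmH2O.
τ = R × C = 3.53 × 0.08122 L/cmH2O = 0.2867 s.
Fraction remaining = e^(−Te/τ) = e^(−0.29/0.2867) = 0.3637.
Trapped volume = 487.32 × 0.3637 = 177.24 mL.

177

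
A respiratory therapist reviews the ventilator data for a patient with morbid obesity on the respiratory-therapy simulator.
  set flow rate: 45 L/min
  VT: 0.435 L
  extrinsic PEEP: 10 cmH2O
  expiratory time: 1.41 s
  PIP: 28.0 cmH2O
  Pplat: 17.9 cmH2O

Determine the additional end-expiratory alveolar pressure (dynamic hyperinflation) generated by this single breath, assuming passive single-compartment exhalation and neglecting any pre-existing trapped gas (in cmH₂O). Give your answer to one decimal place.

1.2

Flow: 45 L/min ÷ 60 = 0.75 L/s.
R = (PIP − Pplat)/V̇ = (28.0 − 17.9) / 0.75 = 10.1/0.75 = 13.467 cmH2O·s/L.
C = Vt/(Pplat − PEEP) = 435.0 / (17.9 − 10) = 435.0/7.9 = 55.063 mL/cmH2O.
τ = R × C = 13.467 × 0.05506 L/cmH2O = 0.7415 s.
Fraction remaining = e^(−Te/τ) = e^(−1.41/0.7415) = 0.1493; trapped volume = 435.0 × 0.1493 = 64.946 mL.
Additional alveolar pressure from trapping ≈ V_trapped / C = 64.946 / 55.063 = 1.179 cmH2O.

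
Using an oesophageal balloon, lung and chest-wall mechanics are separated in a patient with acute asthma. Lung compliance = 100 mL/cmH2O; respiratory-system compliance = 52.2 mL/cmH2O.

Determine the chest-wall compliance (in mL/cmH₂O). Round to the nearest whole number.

109

1/Ccw = 1/Crs − 1/CL.
1/Ccw = 1/52.2 − 1/100 = 0.009157.
Ccw = 109.21 mL/cmH2O.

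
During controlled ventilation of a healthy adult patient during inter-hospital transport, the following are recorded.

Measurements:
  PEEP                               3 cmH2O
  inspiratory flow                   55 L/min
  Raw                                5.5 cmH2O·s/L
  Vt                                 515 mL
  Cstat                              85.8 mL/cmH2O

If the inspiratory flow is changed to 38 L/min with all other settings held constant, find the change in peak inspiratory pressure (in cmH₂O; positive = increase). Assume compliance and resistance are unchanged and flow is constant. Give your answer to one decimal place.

Flow: 55 L/min ÷ 60 = 0.9167 L/s.
New flow: 38 L/min ÷ 60 = 0.6333 L/s.
PIP = Vt/C + R·V̇ + PEEP (constant-flow equation of motion).
Only the resistive term changes: ΔPIP = R × ΔV̇ = 5.5 × (0.6333 − 0.9167) = 5.5 × -0.2834 = -1.559 cmH2O.

-1.6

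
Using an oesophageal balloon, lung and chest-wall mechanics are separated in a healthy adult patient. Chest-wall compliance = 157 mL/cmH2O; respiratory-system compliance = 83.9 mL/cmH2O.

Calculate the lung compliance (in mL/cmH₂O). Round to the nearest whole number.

1/CL = 1/Crs − 1/Ccw.
1/CL = 1/83.9 − 1/157 = 0.00555.
CL = 180.18 mL/cmH2O.

180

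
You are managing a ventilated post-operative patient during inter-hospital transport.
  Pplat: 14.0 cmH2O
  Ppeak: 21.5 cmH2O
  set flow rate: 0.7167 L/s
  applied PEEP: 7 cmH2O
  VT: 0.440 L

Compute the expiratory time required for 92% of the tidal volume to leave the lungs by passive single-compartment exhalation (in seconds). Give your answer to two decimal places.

1.66

R = (PIP − Pplat)/V̇ = (21.5 − 14.0) / 0.7167 = 7.5/0.7167 = 10.465 cmH2O·s/L.
C = Vt/(Pplat − PEEP) = 440.0 / (14.0 − 7) = 440.0/7.0 = 62.857 mL/cmH2O.
τ = R × C = 10.465 × 0.06286 L/cmH2O = 0.6578 s.
t = −τ·ln(1 − 0.92) = −0.6578·ln(0.08) = 1.661 s.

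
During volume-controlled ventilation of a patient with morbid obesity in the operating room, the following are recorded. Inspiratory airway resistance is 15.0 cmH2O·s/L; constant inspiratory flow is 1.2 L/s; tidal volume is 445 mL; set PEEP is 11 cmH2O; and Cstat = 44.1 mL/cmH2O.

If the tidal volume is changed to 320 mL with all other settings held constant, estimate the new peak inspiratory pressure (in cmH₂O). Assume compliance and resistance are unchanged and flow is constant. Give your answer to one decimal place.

36.3

PIP = Vt/C + R·V̇ + PEEP (constant-flow equation of motion).
Only the elastic term changes: ΔPIP = ΔVt / C = (320 − 445) / 44.1 = -2.834 cmH2O.
Original PIP = 445/44.1 + 15.0×1.2 + 11 = 39.091 cmH2O; new PIP = 39.091 + (-2.834) = 36.257 cmH2O.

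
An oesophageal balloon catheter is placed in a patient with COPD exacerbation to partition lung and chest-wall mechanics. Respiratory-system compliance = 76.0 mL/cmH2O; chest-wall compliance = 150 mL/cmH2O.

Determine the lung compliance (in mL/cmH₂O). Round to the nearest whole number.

154

1/CL = 1/Crs − 1/Ccw.
1/CL = 1/76.0 − 1/150 = 0.006491.
CL = 154.06 mL/cmH2O.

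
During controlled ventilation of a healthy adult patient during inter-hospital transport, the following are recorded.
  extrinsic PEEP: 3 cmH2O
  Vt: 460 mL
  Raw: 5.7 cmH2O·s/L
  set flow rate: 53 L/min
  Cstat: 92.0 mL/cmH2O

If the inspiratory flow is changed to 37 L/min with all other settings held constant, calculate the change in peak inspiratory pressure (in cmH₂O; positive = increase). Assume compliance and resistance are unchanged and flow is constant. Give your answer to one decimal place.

Flow: 53 L/min ÷ 60 = 0.8833 L/s.
New flow: 37 L/min ÷ 60 = 0.6167 L/s.
PIP = Vt/C + R·V̇ + PEEP (constant-flow equation of motion).
Only the resistive term changes: ΔPIP = R × ΔV̇ = 5.7 × (0.6167 − 0.8833) = 5.7 × -0.2666 = -1.52 cmH2O.

-1.5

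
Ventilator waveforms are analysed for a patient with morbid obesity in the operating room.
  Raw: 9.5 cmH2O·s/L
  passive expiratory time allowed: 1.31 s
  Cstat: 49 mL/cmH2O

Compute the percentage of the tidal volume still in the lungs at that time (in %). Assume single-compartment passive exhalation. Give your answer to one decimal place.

6.0

τ = R × C = 9.5 × 49 mL/cmH2O = 9.5 × 0.049 L/cmH2O = 0.4655 s.
Passive exhalation: V(t)/V₀ = e^(−t/τ) = e^(−1.31/0.4655) = 0.05995.
Fraction remaining = 0.05995 → 5.995%.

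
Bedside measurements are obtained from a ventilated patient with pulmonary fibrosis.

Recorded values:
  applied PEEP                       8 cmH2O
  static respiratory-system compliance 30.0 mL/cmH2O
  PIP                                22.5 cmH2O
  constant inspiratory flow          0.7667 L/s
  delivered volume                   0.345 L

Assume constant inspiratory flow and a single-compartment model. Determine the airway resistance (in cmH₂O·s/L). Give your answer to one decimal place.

Equation of motion (constant flow): PIP = Vt/C + R·V̇ + PEEP.
R·V̇ = PIP − Vt/C − PEEP = 22.5 − 345/30.0 − 8 = 22.5 − 11.5 − 8 = 3.0 cmH2O.
R = 3.0 / 0.7667 = 3.913 cmH2O·s/L.

3.9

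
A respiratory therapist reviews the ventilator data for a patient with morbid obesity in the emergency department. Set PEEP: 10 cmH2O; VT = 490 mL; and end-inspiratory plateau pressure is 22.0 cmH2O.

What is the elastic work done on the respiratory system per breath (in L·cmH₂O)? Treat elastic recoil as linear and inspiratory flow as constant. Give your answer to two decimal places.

Elastic work ≈ ½ × (Pplat − PEEP) × Vt = 0.5 × (22.0 − 10) × 0.490 L = 0.5 × 12.0 × 0.490 = 2.94 L·cmH2O.

2.94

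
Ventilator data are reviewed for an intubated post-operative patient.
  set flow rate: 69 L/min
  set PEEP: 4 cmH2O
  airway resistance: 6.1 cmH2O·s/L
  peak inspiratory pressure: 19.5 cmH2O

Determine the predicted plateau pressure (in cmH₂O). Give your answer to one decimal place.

Flow: 69 L/min ÷ 60 = 1.15 L/s.
Pplat = PIP − Raw × flow = 19.5 − 6.1 × 1.15 = 19.5 − 7.015 = 12.485 cmH2O.

12.5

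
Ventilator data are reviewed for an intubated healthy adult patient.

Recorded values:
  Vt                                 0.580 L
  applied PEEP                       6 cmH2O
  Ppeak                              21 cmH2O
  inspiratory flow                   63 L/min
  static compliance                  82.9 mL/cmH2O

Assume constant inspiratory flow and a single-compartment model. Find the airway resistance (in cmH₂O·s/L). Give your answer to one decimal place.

Flow: 63 L/min ÷ 60 = 1.05 L/s.
Equation of motion (constant flow): PIP = Vt/C + R·V̇ + PEEP.
R·V̇ = PIP − Vt/C − PEEP = 21 − 580/82.9 − 6 = 21 − 6.996 − 6 = 8.004 cmH2O.
R = 8.004 / 1.05 = 7.623 cmH2O·s/L.

7.6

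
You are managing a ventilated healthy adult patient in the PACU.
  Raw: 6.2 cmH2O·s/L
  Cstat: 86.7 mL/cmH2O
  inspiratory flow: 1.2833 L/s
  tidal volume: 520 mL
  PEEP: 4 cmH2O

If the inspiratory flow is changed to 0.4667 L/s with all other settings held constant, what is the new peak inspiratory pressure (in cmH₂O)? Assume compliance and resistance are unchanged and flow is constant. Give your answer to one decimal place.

PIP = Vt/C + R·V̇ + PEEP (constant-flow equation of motion).
Only the resistive term changes: ΔPIP = R × ΔV̇ = 6.2 × (0.4667 − 1.2833) = 6.2 × -0.8166 = -5.063 cmH2O.
Original PIP = 520/86.7 + 6.2×1.2833 + 4 = 17.954 cmH2O; new PIP = 17.954 + (-5.063) = 12.891 cmH2O.

12.9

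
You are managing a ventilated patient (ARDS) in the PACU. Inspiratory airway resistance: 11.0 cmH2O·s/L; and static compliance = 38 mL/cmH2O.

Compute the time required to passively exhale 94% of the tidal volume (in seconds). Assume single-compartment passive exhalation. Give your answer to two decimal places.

1.18

τ = R × C = 11.0 × 38 mL/cmH2O = 11.0 × 0.038 L/cmH2O = 0.418 s.
Exhaled fraction f = 1 − e^(−t/τ) → t = −τ·ln(1 − f) = −0.418·ln(0.06) = 1.176 s.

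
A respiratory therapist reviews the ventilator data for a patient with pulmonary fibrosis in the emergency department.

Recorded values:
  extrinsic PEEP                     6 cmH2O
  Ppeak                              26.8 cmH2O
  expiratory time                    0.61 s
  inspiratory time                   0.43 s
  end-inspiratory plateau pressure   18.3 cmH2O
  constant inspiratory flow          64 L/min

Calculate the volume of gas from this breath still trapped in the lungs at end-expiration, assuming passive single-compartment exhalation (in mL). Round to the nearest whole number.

Flow: 64 L/min ÷ 60 = 1.0667 L/s.
Vt = flow × Ti = 1.0667 L/s × 0.43 s × 1000 mL/L = 458.68 mL.
R = (PIP − Pplat)/V̇ = (26.8 − 18.3) / 1.0667 = 8.5/1.0667 = 7.969 cmH2O·s/L.
C = Vt/(Pplat − PEEP) = 458.68 / (18.3 − 6) = 458.68/12.3 = 37.291 mL/cmH2O.
τ = R × C = 7.969 × 0.03729 L/cmH2O = 0.2972 s.
Fraction remaining = e^(−Te/τ) = e^(−0.61/0.2972) = 0.1284.
Trapped volume = 458.68 × 0.1284 = 58.895 mL.

59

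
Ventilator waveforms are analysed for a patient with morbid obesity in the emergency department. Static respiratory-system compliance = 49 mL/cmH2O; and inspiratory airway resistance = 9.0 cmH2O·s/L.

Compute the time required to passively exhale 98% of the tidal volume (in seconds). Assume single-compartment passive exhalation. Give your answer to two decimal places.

τ = R × C = 9.0 × 49 mL/cmH2O = 9.0 × 0.049 L/cmH2O = 0.441 s.
Exhaled fraction f = 1 − e^(−t/τ) → t = −τ·ln(1 − f) = −0.441·ln(0.02) = 1.725 s.

1.73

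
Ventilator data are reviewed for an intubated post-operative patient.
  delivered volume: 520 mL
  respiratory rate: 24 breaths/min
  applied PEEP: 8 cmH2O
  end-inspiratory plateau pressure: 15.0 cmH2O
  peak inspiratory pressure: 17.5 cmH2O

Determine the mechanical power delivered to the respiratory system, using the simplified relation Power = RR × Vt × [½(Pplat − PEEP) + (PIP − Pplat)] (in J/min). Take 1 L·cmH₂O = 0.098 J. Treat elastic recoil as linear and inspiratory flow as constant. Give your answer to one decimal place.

Per-breath work = Vt × [½(Pplat−PEEP) + (PIP−Pplat)] = 0.520 × [0.5×7.0 + 2.5] = 0.520 × 6.0 = 3.12 L·cmH2O.
Power = 24 × 3.12 = 74.88 L·cmH2O/min.
× 0.098 J/(L·cmH2O) → 7.338 J/min.

7.3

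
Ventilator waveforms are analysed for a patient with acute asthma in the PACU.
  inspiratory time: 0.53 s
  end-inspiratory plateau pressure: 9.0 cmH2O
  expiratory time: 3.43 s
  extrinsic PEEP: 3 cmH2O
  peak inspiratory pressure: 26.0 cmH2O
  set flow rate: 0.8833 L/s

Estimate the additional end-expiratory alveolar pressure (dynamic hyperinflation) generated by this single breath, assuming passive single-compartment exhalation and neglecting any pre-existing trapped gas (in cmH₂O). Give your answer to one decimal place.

Vt = flow × Ti = 0.8833 L/s × 0.53 s × 1000 mL/L = 468.15 mL.
R = (PIP − Pplat)/V̇ = (26.0 − 9.0) / 0.8833 = 17.0/0.8833 = 19.246 cmH2O·s/L.
C = Vt/(Pplat − PEEP) = 468.15 / (9.0 − 3) = 468.15/6.0 = 78.025 mL/cmH2O.
τ = R × C = 19.246 × 0.07803 L/cmH2O = 1.502 s.
Fraction remaining = e^(−Te/τ) = e^(−3.43/1.502) = 0.1019; trapped volume = 468.15 × 0.1019 = 47.704 mL.
Additional alveolar pressure from trapping ≈ V_trapped / C = 47.704 / 78.025 = 0.6114 cmH2O.

0.6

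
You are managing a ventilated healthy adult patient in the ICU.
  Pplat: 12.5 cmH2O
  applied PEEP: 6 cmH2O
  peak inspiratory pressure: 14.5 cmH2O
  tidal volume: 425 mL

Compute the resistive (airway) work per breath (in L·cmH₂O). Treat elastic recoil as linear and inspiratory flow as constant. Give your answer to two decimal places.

With constant inspiratory flow the resistive pressure is constant at PIP − Pplat = 14.5 − 12.5 = 2.0 cmH2O, so resistive work = 2.0 × 0.425 = 0.85 L·cmH2O.

0.85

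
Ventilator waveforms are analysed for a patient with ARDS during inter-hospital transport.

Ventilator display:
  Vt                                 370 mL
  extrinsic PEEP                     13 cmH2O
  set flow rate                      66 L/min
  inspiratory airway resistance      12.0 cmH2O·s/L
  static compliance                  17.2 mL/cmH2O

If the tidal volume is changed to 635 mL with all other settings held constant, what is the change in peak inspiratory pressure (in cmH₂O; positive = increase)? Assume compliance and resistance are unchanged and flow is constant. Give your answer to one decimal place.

15.4

PIP = Vt/C + R·V̇ + PEEP (constant-flow equation of motion).
Only the elastic term changes: ΔPIP = ΔVt / C = (635 − 370) / 17.2 = 15.407 cmH2O.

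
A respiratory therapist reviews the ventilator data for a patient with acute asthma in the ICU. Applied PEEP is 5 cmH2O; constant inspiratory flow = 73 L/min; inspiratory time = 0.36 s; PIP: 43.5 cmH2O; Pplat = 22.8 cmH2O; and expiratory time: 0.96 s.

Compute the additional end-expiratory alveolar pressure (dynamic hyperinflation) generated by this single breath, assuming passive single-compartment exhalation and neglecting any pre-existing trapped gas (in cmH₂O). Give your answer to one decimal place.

1.8

Flow: 73 L/min ÷ 60 = 1.2167 L/s.
Vt = flow × Ti = 1.2167 L/s × 0.36 s × 1000 mL/L = 438.01 mL.
R = (PIP − Pplat)/V̇ = (43.5 − 22.8) / 1.2167 = 20.7/1.2167 = 17.013 cmH2O·s/L.
C = Vt/(Pplat − PEEP) = 438.01 / (22.8 − 5) = 438.01/17.8 = 24.607 mL/cmH2O.
τ = R × C = 17.013 × 0.02461 L/cmH2O = 0.4187 s.
Fraction remaining = e^(−Te/τ) = e^(−0.96/0.4187) = 0.101; trapped volume = 438.01 × 0.101 = 44.239 mL.
Additional alveolar pressure from trapping ≈ V_trapped / C = 44.239 / 24.607 = 1.798 cmH2O.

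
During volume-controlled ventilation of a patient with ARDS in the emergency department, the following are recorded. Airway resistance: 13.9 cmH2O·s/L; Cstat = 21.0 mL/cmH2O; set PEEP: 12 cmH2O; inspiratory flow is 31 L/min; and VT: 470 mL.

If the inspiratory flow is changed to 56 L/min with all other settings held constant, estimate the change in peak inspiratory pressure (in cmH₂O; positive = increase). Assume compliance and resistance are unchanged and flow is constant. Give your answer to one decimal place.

5.8

Flow: 31 L/min ÷ 60 = 0.5167 L/s.
New flow: 56 L/min ÷ 60 = 0.9333 L/s.
PIP = Vt/C + R·V̇ + PEEP (constant-flow equation of motion).
Only the resistive term changes: ΔPIP = R × ΔV̇ = 13.9 × (0.9333 − 0.5167) = 13.9 × 0.4166 = 5.791 cmH2O.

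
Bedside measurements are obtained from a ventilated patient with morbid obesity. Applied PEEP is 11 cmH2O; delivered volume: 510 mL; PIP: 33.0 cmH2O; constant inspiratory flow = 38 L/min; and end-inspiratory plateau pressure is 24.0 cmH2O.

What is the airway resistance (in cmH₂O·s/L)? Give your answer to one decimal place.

Flow: 38 L/min ÷ 60 = 0.6333 L/s.
Raw = (PIP − Pplat) / flow = (33.0 − 24.0) / 0.6333 = 9.0 / 0.6333 = 14.211 cmH2O·s/L.

14.2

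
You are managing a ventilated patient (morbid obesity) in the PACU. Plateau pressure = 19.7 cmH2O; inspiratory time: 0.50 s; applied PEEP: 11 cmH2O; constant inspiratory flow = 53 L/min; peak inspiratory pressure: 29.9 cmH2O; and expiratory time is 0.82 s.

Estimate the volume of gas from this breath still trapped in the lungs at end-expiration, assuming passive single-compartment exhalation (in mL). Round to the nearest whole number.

Flow: 53 L/min ÷ 60 = 0.8833 L/s.
Vt = flow × Ti = 0.8833 L/s × 0.50 s × 1000 mL/L = 441.65 mL.
R = (PIP − Pplat)/V̇ = (29.9 − 19.7) / 0.8833 = 10.2/0.8833 = 11.548 cmH2O·s/L.
C = Vt/(Pplat − PEEP) = 441.65 / (19.7 − 11) = 441.65/8.7 = 50.764 mL/cmH2O.
τ = R × C = 11.548 × 0.05076 L/cmH2O = 0.5862 s.
Fraction remaining = e^(−Te/τ) = e^(−0.82/0.5862) = 0.2469.
Trapped volume = 441.65 × 0.2469 = 109.04 mL.

109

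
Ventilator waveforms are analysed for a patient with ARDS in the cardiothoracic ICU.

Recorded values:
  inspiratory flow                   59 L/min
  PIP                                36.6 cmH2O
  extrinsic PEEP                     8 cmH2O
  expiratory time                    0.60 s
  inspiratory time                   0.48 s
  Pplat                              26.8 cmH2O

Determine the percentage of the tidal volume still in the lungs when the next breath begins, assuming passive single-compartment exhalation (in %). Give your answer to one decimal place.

9.1

Flow: 59 L/min ÷ 60 = 0.9833 L/s.
Vt = flow × Ti = 0.9833 L/s × 0.48 s × 1000 mL/L = 471.98 mL.
R = (PIP − Pplat)/V̇ = (36.6 − 26.8) / 0.9833 = 9.8/0.9833 = 9.966 cmH2O·s/L.
C = Vt/(Pplat − PEEP) = 471.98 / (26.8 − 8) = 471.98/18.8 = 25.105 mL/cmH2O.
τ = R × C = 9.966 × 0.02511 L/cmH2O = 0.2502 s.
Fraction remaining at end-expiration = e^(−Te/τ) = e^(−0.60/0.2502) = 0.09089 → 9.089%.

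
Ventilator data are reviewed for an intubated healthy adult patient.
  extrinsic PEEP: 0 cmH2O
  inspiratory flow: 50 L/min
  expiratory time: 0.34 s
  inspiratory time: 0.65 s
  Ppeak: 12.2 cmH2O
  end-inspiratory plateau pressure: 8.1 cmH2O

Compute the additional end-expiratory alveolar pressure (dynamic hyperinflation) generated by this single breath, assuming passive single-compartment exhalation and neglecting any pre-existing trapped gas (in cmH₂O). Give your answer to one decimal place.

2.9

Flow: 50 L/min ÷ 60 = 0.8333 L/s.
Vt = flow × Ti = 0.8333 L/s × 0.65 s × 1000 mL/L = 541.65 mL.
R = (PIP − Pplat)/V̇ = (12.2 − 8.1) / 0.8333 = 4.1/0.8333 = 4.92 cmH2O·s/L.
C = Vt/(Pplat − PEEP) = 541.65 / (8.1 − 0) = 541.65/8.1 = 66.87 mL/cmH2O.
τ = R × C = 4.92 × 0.06687 L/cmH2O = 0.329 s.
Fraction remaining = e^(−Te/τ) = e^(−0.34/0.329) = 0.3558; trapped volume = 541.65 × 0.3558 = 192.72 mL.
Additional alveolar pressure from trapping ≈ V_trapped / C = 192.72 / 66.87 = 2.882 cmH2O.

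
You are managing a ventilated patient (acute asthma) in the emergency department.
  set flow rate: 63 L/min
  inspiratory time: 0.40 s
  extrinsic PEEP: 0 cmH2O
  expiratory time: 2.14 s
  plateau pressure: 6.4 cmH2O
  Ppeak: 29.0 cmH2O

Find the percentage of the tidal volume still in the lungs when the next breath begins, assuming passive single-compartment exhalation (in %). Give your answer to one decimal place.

22.0

Flow: 63 L/min ÷ 60 = 1.05 L/s.
Vt = flow × Ti = 1.05 L/s × 0.40 s × 1000 mL/L = 420.0 mL.
R = (PIP − Pplat)/V̇ = (29.0 − 6.4) / 1.05 = 22.6/1.05 = 21.524 cmH2O·s/L.
C = Vt/(Pplat − PEEP) = 420.0 / (6.4 − 0) = 420.0/6.4 = 65.625 mL/cmH2O.
τ = R × C = 21.524 × 0.06563 L/cmH2O = 1.413 s.
Fraction remaining at end-expiration = e^(−Te/τ) = e^(−2.14/1.413) = 0.2199 → 21.99%.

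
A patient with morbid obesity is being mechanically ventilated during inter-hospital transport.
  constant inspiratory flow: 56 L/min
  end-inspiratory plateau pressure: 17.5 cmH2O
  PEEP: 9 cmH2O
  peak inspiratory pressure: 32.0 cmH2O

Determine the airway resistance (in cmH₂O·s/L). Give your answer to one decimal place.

15.5

Flow: 56 L/min ÷ 60 = 0.9333 L/s.
Raw = (PIP − Pplat) / flow = (32.0 − 17.5) / 0.9333 = 14.5 / 0.9333 = 15.536 cmH2O·s/L.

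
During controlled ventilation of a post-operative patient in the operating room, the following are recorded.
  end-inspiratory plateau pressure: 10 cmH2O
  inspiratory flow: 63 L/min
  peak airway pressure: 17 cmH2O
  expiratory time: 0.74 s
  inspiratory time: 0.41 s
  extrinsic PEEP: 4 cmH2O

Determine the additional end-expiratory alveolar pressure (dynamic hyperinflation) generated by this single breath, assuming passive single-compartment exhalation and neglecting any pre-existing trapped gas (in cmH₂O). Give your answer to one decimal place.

1.3

Flow: 63 L/min ÷ 60 = 1.05 L/s.
Vt = flow × Ti = 1.05 L/s × 0.41 s × 1000 mL/L = 430.5 mL.
R = (PIP − Pplat)/V̇ = (17 − 10) / 1.05 = 7.0/1.05 = 6.667 cmH2O·s/L.
C = Vt/(Pplat − PEEP) = 430.5 / (10 − 4) = 430.5/6.0 = 71.75 mL/cmH2O.
τ = R × C = 6.667 × 0.07175 L/cmH2O = 0.4784 s.
Fraction remaining = e^(−Te/τ) = e^(−0.74/0.4784) = 0.2129; trapped volume = 430.5 × 0.2129 = 91.653 mL.
Additional alveolar pressure from trapping ≈ V_trapped / C = 91.653 / 71.75 = 1.277 cmH2O.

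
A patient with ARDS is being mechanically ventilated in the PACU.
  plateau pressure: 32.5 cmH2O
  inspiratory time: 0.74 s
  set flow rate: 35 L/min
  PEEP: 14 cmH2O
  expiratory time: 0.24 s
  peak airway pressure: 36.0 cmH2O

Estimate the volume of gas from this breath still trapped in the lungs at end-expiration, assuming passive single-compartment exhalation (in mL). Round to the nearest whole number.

Flow: 35 L/min ÷ 60 = 0.5833 L/s.
Vt = flow × Ti = 0.5833 L/s × 0.74 s × 1000 mL/L = 431.64 mL.
R = (PIP − Pplat)/V̇ = (36.0 − 32.5) / 0.5833 = 3.5/0.5833 = 6.0 cmH2O·s/L.
C = Vt/(Pplat − PEEP) = 431.64 / (32.5 − 14) = 431.64/18.5 = 23.332 mL/cmH2O.
τ = R × C = 6.0 × 0.02333 L/cmH2O = 0.14 s.
Fraction remaining = e^(−Te/τ) = e^(−0.24/0.14) = 0.1801.
Trapped volume = 431.64 × 0.1801 = 77.738 mL.

78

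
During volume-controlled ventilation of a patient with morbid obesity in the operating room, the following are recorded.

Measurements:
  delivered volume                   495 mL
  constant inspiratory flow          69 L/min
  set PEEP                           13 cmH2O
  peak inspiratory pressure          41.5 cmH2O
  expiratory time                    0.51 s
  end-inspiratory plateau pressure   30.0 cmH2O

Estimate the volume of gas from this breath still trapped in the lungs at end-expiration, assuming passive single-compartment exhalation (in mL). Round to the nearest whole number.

86

Flow: 69 L/min ÷ 60 = 1.15 L/s.
R = (PIP − Pplat)/V̇ = (41.5 − 30.0) / 1.15 = 11.5/1.15 = 10.0 cmH2O·s/L.
C = Vt/(Pplat − PEEP) = 495.0 / (30.0 − 13) = 495.0/17.0 = 29.118 mL/cmH2O.
τ = R × C = 10.0 × 0.02912 L/cmH2O = 0.2912 s.
Fraction remaining = e^(−Te/τ) = e^(−0.51/0.2912) = 0.1735.
Trapped volume = 495.0 × 0.1735 = 85.883 mL.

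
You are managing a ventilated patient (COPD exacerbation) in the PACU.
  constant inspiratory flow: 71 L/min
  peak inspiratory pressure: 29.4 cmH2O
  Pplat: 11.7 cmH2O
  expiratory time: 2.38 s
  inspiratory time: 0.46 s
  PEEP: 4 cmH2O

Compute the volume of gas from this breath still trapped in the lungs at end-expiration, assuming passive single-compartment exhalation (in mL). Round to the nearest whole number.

57

Flow: 71 L/min ÷ 60 = 1.1833 L/s.
Vt = flow × Ti = 1.1833 L/s × 0.46 s × 1000 mL/L = 544.32 mL.
R = (PIP − Pplat)/V̇ = (29.4 − 11.7) / 1.1833 = 17.7/1.1833 = 14.958 cmH2O·s/L.
C = Vt/(Pplat − PEEP) = 544.32 / (11.7 − 4) = 544.32/7.7 = 70.691 mL/cmH2O.
τ = R × C = 14.958 × 0.07069 L/cmH2O = 1.057 s.
Fraction remaining = e^(−Te/τ) = e^(−2.38/1.057) = 0.1052.
Trapped volume = 544.32 × 0.1052 = 57.262 mL.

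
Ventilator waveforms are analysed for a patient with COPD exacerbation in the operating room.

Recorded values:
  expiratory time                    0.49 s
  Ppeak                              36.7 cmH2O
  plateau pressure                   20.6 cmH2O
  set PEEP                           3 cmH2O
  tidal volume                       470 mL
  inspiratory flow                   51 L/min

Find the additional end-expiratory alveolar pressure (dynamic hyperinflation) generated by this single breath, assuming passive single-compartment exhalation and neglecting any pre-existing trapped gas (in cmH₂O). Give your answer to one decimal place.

Flow: 51 L/min ÷ 60 = 0.85 L/s.
R = (PIP − Pplat)/V̇ = (36.7 − 20.6) / 0.85 = 16.1/0.85 = 18.941 cmH2O·s/L.
C = Vt/(Pplat − PEEP) = 470.0 / (20.6 − 3) = 470.0/17.6 = 26.705 mL/cmH2O.
τ = R × C = 18.941 × 0.02671 L/cmH2O = 0.5059 s.
Fraction remaining = e^(−Te/τ) = e^(−0.49/0.5059) = 0.3796; trapped volume = 470.0 × 0.3796 = 178.41 mL.
Additional alveolar pressure from trapping ≈ V_trapped / C = 178.41 / 26.705 = 6.681 cmH2O.

6.7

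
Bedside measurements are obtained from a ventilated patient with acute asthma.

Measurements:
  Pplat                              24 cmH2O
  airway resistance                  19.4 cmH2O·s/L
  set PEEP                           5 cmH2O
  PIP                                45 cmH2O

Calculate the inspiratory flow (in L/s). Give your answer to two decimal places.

flow = (PIP − Pplat) / Raw = 21.0 / 19.4 = 1.082 L/s.

1.08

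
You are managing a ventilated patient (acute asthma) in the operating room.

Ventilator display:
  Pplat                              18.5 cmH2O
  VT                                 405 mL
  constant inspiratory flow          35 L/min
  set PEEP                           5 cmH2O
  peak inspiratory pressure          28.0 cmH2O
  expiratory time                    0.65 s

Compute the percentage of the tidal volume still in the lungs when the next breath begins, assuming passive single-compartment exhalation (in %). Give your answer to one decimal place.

26.4

Flow: 35 L/min ÷ 60 = 0.5833 L/s.
R = (PIP − Pplat)/V̇ = (28.0 − 18.5) / 0.5833 = 9.5/0.5833 = 16.287 cmH2O·s/L.
C = Vt/(Pplat − PEEP) = 405.0 / (18.5 − 5) = 405.0/13.5 = 30.0 mL/cmH2O.
τ = R × C = 16.287 × 0.03 L/cmH2O = 0.4886 s.
Fraction remaining at end-expiration = e^(−Te/τ) = e^(−0.65/0.4886) = 0.2644 → 26.44%.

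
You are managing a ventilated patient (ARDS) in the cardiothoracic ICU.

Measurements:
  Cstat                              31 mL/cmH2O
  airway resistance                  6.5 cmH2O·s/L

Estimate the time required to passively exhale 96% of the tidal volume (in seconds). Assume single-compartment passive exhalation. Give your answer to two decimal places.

τ = R × C = 6.5 × 31 mL/cmH2O = 6.5 × 0.031 L/cmH2O = 0.2015 s.
Exhaled fraction f = 1 − e^(−t/τ) → t = −τ·ln(1 − f) = −0.2015·ln(0.04) = 0.6486 s.

0.65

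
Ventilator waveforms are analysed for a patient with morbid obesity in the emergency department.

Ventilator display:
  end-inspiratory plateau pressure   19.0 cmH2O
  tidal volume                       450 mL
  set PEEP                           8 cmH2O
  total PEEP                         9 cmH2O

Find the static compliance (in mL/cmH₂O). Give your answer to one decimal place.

45.0

End-expiratory occlusion gives total PEEP = 9 cmH2O (intrinsic PEEP = 9 − 8 = 1). Use total PEEP for the elastic gradient.
Cstat = Vt / (Pplat − PEEPtotal) = 450 / (19.0 − 9) = 450 / 10.0 = 45.0 mL/cmH2O.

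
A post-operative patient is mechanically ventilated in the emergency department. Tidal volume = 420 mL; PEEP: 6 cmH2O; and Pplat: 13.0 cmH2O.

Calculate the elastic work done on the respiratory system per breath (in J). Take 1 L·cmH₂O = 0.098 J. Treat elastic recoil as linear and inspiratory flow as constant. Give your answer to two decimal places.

0.14

Elastic work ≈ ½ × (Pplat − PEEP) × Vt = 0.5 × (13.0 − 6) × 0.420 L = 0.5 × 7.0 × 0.420 = 1.47 L·cmH2O.
× 0.098 J/(L·cmH2O) → 0.1441 J.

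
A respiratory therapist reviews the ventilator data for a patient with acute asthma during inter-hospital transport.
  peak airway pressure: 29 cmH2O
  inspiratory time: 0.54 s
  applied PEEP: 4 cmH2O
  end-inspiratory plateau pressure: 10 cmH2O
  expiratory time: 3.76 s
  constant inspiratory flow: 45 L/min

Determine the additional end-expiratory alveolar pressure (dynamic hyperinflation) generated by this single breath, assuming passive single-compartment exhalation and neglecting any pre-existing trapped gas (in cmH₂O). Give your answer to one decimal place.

Flow: 45 L/min ÷ 60 = 0.75 L/s.
Vt = flow × Ti = 0.75 L/s × 0.54 s × 1000 mL/L = 405.0 mL.
R = (PIP − Pplat)/V̇ = (29 − 10) / 0.75 = 19.0/0.75 = 25.333 cmH2O·s/L.
C = Vt/(Pplat − PEEP) = 405.0 / (10 − 4) = 405.0/6.0 = 67.5 mL/cmH2O.
τ = R × C = 25.333 × 0.0675 L/cmH2O = 1.71 s.
Fraction remaining = e^(−Te/τ) = e^(−3.76/1.71) = 0.1109; trapped volume = 405.0 × 0.1109 = 44.915 mL.
Additional alveolar pressure from trapping ≈ V_trapped / C = 44.915 / 67.5 = 0.6654 cmH2O.

0.7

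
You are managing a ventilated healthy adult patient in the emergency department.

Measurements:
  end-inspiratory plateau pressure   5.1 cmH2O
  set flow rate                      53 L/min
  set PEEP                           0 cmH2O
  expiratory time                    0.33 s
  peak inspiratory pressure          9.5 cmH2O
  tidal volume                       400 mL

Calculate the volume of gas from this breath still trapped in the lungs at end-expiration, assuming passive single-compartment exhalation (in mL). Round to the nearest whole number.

172

Flow: 53 L/min ÷ 60 = 0.8833 L/s.
R = (PIP − Pplat)/V̇ = (9.5 − 5.1) / 0.8833 = 4.4/0.8833 = 4.981 cmH2O·s/L.
C = Vt/(Pplat − PEEP) = 400.0 / (5.1 − 0) = 400.0/5.1 = 78.431 mL/cmH2O.
τ = R × C = 4.981 × 0.07843 L/cmH2O = 0.3907 s.
Fraction remaining = e^(−Te/τ) = e^(−0.33/0.3907) = 0.4297.
Trapped volume = 400.0 × 0.4297 = 171.88 mL.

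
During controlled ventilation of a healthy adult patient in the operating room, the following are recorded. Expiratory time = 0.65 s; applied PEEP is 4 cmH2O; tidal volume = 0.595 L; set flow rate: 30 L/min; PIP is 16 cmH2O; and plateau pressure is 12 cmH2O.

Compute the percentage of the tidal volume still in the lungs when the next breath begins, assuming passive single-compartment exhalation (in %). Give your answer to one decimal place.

Flow: 30 L/min ÷ 60 = 0.5 L/s.
R = (PIP − Pplat)/V̇ = (16 − 12) / 0.5 = 4.0/0.5 = 8.0 cmH2O·s/L.
C = Vt/(Pplat − PEEP) = 595.0 / (12 − 4) = 595.0/8.0 = 74.375 mL/cmH2O.
τ = R × C = 8.0 × 0.07438 L/cmH2O = 0.595 s.
Fraction remaining at end-expiration = e^(−Te/τ) = e^(−0.65/0.595) = 0.3354 → 33.54%.

33.5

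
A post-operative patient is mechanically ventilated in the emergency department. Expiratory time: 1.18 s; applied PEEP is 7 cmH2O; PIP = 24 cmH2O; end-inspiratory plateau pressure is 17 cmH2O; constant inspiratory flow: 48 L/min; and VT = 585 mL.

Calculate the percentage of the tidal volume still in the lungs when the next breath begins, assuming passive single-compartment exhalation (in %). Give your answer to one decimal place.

Flow: 48 L/min ÷ 60 = 0.8 L/s.
R = (PIP − Pplat)/V̇ = (24 − 17) / 0.8 = 7.0/0.8 = 8.75 cmH2O·s/L.
C = Vt/(Pplat − PEEP) = 585.0 / (17 − 7) = 585.0/10.0 = 58.5 mL/cmH2O.
τ = R × C = 8.75 × 0.0585 L/cmH2O = 0.5119 s.
Fraction remaining at end-expiration = e^(−Te/τ) = e^(−1.18/0.5119) = 0.09975 → 9.975%.

10.0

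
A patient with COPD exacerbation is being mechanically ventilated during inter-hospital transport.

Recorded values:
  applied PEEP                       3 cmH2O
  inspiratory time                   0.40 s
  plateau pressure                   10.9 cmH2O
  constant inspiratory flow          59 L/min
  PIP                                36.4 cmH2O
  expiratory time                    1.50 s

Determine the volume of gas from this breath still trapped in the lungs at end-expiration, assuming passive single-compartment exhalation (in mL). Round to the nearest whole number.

Flow: 59 L/min ÷ 60 = 0.9833 L/s.
Vt = flow × Ti = 0.9833 L/s × 0.40 s × 1000 mL/L = 393.32 mL.
R = (PIP − Pplat)/V̇ = (36.4 − 10.9) / 0.9833 = 25.5/0.9833 = 25.933 cmH2O·s/L.
C = Vt/(Pplat − PEEP) = 393.32 / (10.9 − 3) = 393.32/7.9 = 49.787 mL/cmH2O.
τ = R × C = 25.933 × 0.04979 L/cmH2O = 1.291 s.
Fraction remaining = e^(−Te/τ) = e^(−1.50/1.291) = 0.3129.
Trapped volume = 393.32 × 0.3129 = 123.07 mL.

123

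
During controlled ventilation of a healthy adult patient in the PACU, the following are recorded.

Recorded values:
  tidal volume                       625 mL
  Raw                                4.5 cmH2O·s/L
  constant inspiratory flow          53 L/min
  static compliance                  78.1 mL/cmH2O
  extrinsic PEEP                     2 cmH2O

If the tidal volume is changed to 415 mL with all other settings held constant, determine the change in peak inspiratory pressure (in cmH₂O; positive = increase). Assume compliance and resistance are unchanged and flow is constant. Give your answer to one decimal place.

-2.7

PIP = Vt/C + R·V̇ + PEEP (constant-flow equation of motion).
Only the elastic term changes: ΔPIP = ΔVt / C = (415 − 625) / 78.1 = -2.689 cmH2O.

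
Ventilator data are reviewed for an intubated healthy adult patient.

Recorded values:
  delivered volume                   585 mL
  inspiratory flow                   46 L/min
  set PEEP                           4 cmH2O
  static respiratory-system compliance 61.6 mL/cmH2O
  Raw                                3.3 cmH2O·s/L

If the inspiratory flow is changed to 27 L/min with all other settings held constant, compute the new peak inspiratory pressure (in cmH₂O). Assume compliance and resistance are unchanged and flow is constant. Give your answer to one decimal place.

15.0

Flow: 46 L/min ÷ 60 = 0.7667 L/s.
New flow: 27 L/min ÷ 60 = 0.45 L/s.
PIP = Vt/C + R·V̇ + PEEP (constant-flow equation of motion).
Only the resistive term changes: ΔPIP = R × ΔV̇ = 3.3 × (0.45 − 0.7667) = 3.3 × -0.3167 = -1.045 cmH2O.
Original PIP = 585/61.6 + 3.3×0.7667 + 4 = 16.027 cmH2O; new PIP = 16.027 + (-1.045) = 14.982 cmH2O.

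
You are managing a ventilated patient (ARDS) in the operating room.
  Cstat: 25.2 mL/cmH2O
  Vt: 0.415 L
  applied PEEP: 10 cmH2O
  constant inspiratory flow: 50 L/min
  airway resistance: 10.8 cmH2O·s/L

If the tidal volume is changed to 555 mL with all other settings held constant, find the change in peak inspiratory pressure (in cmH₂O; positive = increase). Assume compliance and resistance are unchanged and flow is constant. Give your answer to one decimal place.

PIP = Vt/C + R·V̇ + PEEP (constant-flow equation of motion).
Only the elastic term changes: ΔPIP = ΔVt / C = (555 − 415) / 25.2 = 5.556 cmH2O.

5.6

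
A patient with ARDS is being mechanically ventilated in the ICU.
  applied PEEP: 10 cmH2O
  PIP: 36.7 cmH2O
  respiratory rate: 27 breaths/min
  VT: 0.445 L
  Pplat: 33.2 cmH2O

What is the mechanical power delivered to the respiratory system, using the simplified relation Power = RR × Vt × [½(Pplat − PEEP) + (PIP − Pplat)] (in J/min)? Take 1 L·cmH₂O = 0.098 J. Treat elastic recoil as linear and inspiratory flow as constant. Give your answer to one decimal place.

17.8

Per-breath work = Vt × [½(Pplat−PEEP) + (PIP−Pplat)] = 0.445 × [0.5×23.2 + 3.5] = 0.445 × 15.1 = 6.72 L·cmH2O.
Power = 27 × 6.72 = 181.44 L·cmH2O/min.
× 0.098 J/(L·cmH2O) → 17.781 J/min.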